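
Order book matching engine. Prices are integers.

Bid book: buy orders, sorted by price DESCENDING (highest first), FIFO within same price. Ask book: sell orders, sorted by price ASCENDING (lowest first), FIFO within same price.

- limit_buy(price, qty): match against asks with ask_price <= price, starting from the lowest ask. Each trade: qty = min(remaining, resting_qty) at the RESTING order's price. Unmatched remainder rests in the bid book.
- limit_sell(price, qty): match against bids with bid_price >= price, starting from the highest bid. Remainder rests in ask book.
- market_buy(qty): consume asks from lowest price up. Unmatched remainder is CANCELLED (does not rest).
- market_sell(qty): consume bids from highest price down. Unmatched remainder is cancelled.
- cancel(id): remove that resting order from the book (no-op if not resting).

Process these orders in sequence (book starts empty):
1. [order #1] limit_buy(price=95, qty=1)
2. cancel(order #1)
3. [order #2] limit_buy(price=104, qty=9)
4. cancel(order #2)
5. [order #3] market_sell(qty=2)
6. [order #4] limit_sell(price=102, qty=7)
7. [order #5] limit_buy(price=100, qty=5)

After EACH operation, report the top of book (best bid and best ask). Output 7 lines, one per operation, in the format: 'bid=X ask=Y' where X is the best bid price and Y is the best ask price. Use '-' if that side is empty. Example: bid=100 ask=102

After op 1 [order #1] limit_buy(price=95, qty=1): fills=none; bids=[#1:1@95] asks=[-]
After op 2 cancel(order #1): fills=none; bids=[-] asks=[-]
After op 3 [order #2] limit_buy(price=104, qty=9): fills=none; bids=[#2:9@104] asks=[-]
After op 4 cancel(order #2): fills=none; bids=[-] asks=[-]
After op 5 [order #3] market_sell(qty=2): fills=none; bids=[-] asks=[-]
After op 6 [order #4] limit_sell(price=102, qty=7): fills=none; bids=[-] asks=[#4:7@102]
After op 7 [order #5] limit_buy(price=100, qty=5): fills=none; bids=[#5:5@100] asks=[#4:7@102]

Answer: bid=95 ask=-
bid=- ask=-
bid=104 ask=-
bid=- ask=-
bid=- ask=-
bid=- ask=102
bid=100 ask=102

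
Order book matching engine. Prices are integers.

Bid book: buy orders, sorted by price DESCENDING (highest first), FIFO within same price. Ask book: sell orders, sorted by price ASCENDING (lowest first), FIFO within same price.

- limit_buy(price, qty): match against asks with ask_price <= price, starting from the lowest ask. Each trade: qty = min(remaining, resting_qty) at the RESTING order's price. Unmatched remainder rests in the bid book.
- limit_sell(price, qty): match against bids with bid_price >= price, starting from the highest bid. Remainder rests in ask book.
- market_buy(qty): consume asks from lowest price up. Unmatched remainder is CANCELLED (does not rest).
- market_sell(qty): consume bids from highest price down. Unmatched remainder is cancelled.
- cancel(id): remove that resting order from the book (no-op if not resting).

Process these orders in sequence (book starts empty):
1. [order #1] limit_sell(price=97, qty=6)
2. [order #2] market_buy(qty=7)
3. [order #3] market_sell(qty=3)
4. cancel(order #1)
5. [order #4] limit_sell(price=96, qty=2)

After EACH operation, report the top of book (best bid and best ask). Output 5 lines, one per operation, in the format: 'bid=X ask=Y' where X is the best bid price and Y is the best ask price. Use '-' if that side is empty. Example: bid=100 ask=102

Answer: bid=- ask=97
bid=- ask=-
bid=- ask=-
bid=- ask=-
bid=- ask=96

Derivation:
After op 1 [order #1] limit_sell(price=97, qty=6): fills=none; bids=[-] asks=[#1:6@97]
After op 2 [order #2] market_buy(qty=7): fills=#2x#1:6@97; bids=[-] asks=[-]
After op 3 [order #3] market_sell(qty=3): fills=none; bids=[-] asks=[-]
After op 4 cancel(order #1): fills=none; bids=[-] asks=[-]
After op 5 [order #4] limit_sell(price=96, qty=2): fills=none; bids=[-] asks=[#4:2@96]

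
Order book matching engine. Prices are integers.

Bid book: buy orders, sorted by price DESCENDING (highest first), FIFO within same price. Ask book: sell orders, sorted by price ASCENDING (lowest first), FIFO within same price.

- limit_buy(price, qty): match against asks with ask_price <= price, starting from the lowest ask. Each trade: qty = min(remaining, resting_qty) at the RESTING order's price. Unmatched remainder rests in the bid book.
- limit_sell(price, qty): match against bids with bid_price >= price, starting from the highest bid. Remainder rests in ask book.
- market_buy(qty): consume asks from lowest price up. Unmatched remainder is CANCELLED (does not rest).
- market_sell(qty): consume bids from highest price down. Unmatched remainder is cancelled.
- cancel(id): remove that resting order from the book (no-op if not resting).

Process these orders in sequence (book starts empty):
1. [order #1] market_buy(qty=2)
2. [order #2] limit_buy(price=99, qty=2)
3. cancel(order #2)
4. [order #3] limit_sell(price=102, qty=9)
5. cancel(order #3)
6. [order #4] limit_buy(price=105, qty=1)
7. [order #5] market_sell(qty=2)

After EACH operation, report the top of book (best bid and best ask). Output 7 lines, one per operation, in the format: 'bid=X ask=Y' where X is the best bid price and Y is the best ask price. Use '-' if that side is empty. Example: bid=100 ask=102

After op 1 [order #1] market_buy(qty=2): fills=none; bids=[-] asks=[-]
After op 2 [order #2] limit_buy(price=99, qty=2): fills=none; bids=[#2:2@99] asks=[-]
After op 3 cancel(order #2): fills=none; bids=[-] asks=[-]
After op 4 [order #3] limit_sell(price=102, qty=9): fills=none; bids=[-] asks=[#3:9@102]
After op 5 cancel(order #3): fills=none; bids=[-] asks=[-]
After op 6 [order #4] limit_buy(price=105, qty=1): fills=none; bids=[#4:1@105] asks=[-]
After op 7 [order #5] market_sell(qty=2): fills=#4x#5:1@105; bids=[-] asks=[-]

Answer: bid=- ask=-
bid=99 ask=-
bid=- ask=-
bid=- ask=102
bid=- ask=-
bid=105 ask=-
bid=- ask=-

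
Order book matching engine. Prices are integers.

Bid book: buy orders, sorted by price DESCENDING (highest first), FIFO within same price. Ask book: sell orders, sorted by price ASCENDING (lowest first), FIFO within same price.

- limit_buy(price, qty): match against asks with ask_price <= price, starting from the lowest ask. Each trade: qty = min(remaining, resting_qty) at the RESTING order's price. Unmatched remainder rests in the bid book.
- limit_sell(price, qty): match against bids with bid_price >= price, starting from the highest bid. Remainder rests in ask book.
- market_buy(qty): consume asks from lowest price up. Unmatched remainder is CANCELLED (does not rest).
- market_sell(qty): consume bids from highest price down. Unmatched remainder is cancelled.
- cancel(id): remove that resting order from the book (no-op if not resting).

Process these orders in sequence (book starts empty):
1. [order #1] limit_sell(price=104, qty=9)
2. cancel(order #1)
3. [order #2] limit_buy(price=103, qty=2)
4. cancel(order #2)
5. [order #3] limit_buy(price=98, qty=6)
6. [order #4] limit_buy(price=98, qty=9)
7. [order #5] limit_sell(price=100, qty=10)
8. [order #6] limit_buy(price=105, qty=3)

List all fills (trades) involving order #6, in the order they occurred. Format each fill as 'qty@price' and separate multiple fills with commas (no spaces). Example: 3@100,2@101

After op 1 [order #1] limit_sell(price=104, qty=9): fills=none; bids=[-] asks=[#1:9@104]
After op 2 cancel(order #1): fills=none; bids=[-] asks=[-]
After op 3 [order #2] limit_buy(price=103, qty=2): fills=none; bids=[#2:2@103] asks=[-]
After op 4 cancel(order #2): fills=none; bids=[-] asks=[-]
After op 5 [order #3] limit_buy(price=98, qty=6): fills=none; bids=[#3:6@98] asks=[-]
After op 6 [order #4] limit_buy(price=98, qty=9): fills=none; bids=[#3:6@98 #4:9@98] asks=[-]
After op 7 [order #5] limit_sell(price=100, qty=10): fills=none; bids=[#3:6@98 #4:9@98] asks=[#5:10@100]
After op 8 [order #6] limit_buy(price=105, qty=3): fills=#6x#5:3@100; bids=[#3:6@98 #4:9@98] asks=[#5:7@100]

Answer: 3@100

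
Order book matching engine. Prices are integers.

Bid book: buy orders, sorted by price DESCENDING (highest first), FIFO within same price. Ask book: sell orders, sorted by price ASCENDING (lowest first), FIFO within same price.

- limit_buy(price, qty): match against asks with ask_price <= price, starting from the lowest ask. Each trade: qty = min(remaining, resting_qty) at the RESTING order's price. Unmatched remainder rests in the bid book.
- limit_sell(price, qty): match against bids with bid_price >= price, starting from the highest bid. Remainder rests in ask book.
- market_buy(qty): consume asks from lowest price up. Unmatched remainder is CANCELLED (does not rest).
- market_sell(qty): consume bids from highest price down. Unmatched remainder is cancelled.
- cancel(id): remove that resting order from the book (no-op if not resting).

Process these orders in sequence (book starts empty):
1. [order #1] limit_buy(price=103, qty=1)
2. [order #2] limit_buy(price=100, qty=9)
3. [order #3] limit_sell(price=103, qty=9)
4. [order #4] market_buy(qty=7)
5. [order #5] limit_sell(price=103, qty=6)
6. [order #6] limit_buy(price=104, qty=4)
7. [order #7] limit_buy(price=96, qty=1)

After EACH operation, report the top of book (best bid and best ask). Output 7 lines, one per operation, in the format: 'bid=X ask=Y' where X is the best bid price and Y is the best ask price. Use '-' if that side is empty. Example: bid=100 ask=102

Answer: bid=103 ask=-
bid=103 ask=-
bid=100 ask=103
bid=100 ask=103
bid=100 ask=103
bid=100 ask=103
bid=100 ask=103

Derivation:
After op 1 [order #1] limit_buy(price=103, qty=1): fills=none; bids=[#1:1@103] asks=[-]
After op 2 [order #2] limit_buy(price=100, qty=9): fills=none; bids=[#1:1@103 #2:9@100] asks=[-]
After op 3 [order #3] limit_sell(price=103, qty=9): fills=#1x#3:1@103; bids=[#2:9@100] asks=[#3:8@103]
After op 4 [order #4] market_buy(qty=7): fills=#4x#3:7@103; bids=[#2:9@100] asks=[#3:1@103]
After op 5 [order #5] limit_sell(price=103, qty=6): fills=none; bids=[#2:9@100] asks=[#3:1@103 #5:6@103]
After op 6 [order #6] limit_buy(price=104, qty=4): fills=#6x#3:1@103 #6x#5:3@103; bids=[#2:9@100] asks=[#5:3@103]
After op 7 [order #7] limit_buy(price=96, qty=1): fills=none; bids=[#2:9@100 #7:1@96] asks=[#5:3@103]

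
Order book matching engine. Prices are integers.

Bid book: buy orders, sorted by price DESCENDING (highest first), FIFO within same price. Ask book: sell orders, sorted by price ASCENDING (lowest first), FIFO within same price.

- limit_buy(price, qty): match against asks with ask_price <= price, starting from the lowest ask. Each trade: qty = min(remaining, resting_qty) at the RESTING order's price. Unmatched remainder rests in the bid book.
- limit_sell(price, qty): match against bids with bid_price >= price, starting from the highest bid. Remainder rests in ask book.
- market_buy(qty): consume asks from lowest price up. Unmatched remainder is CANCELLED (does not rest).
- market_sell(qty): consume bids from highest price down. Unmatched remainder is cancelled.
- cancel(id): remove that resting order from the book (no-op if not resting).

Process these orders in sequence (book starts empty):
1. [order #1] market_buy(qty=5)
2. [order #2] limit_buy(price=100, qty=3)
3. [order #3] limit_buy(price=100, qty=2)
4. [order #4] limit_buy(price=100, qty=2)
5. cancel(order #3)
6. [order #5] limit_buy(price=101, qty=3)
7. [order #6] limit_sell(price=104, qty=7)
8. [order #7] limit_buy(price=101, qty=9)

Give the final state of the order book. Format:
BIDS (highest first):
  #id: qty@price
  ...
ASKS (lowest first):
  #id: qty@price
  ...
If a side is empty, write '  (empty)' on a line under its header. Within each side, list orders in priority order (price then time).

After op 1 [order #1] market_buy(qty=5): fills=none; bids=[-] asks=[-]
After op 2 [order #2] limit_buy(price=100, qty=3): fills=none; bids=[#2:3@100] asks=[-]
After op 3 [order #3] limit_buy(price=100, qty=2): fills=none; bids=[#2:3@100 #3:2@100] asks=[-]
After op 4 [order #4] limit_buy(price=100, qty=2): fills=none; bids=[#2:3@100 #3:2@100 #4:2@100] asks=[-]
After op 5 cancel(order #3): fills=none; bids=[#2:3@100 #4:2@100] asks=[-]
After op 6 [order #5] limit_buy(price=101, qty=3): fills=none; bids=[#5:3@101 #2:3@100 #4:2@100] asks=[-]
After op 7 [order #6] limit_sell(price=104, qty=7): fills=none; bids=[#5:3@101 #2:3@100 #4:2@100] asks=[#6:7@104]
After op 8 [order #7] limit_buy(price=101, qty=9): fills=none; bids=[#5:3@101 #7:9@101 #2:3@100 #4:2@100] asks=[#6:7@104]

Answer: BIDS (highest first):
  #5: 3@101
  #7: 9@101
  #2: 3@100
  #4: 2@100
ASKS (lowest first):
  #6: 7@104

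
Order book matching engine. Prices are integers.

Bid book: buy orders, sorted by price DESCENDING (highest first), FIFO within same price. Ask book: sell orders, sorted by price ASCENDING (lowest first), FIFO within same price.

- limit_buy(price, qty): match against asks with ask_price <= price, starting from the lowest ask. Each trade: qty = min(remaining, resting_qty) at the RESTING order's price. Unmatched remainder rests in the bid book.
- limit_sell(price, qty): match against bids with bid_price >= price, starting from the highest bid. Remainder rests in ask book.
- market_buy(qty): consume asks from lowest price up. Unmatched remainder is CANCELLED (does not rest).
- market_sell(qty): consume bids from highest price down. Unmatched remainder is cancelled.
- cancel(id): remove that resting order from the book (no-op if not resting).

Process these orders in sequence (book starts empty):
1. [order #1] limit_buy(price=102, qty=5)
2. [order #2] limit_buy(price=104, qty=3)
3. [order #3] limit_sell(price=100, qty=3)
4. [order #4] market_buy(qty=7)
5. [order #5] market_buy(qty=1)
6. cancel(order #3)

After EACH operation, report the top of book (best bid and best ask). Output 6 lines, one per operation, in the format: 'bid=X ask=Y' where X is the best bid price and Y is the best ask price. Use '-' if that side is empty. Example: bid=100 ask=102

After op 1 [order #1] limit_buy(price=102, qty=5): fills=none; bids=[#1:5@102] asks=[-]
After op 2 [order #2] limit_buy(price=104, qty=3): fills=none; bids=[#2:3@104 #1:5@102] asks=[-]
After op 3 [order #3] limit_sell(price=100, qty=3): fills=#2x#3:3@104; bids=[#1:5@102] asks=[-]
After op 4 [order #4] market_buy(qty=7): fills=none; bids=[#1:5@102] asks=[-]
After op 5 [order #5] market_buy(qty=1): fills=none; bids=[#1:5@102] asks=[-]
After op 6 cancel(order #3): fills=none; bids=[#1:5@102] asks=[-]

Answer: bid=102 ask=-
bid=104 ask=-
bid=102 ask=-
bid=102 ask=-
bid=102 ask=-
bid=102 ask=-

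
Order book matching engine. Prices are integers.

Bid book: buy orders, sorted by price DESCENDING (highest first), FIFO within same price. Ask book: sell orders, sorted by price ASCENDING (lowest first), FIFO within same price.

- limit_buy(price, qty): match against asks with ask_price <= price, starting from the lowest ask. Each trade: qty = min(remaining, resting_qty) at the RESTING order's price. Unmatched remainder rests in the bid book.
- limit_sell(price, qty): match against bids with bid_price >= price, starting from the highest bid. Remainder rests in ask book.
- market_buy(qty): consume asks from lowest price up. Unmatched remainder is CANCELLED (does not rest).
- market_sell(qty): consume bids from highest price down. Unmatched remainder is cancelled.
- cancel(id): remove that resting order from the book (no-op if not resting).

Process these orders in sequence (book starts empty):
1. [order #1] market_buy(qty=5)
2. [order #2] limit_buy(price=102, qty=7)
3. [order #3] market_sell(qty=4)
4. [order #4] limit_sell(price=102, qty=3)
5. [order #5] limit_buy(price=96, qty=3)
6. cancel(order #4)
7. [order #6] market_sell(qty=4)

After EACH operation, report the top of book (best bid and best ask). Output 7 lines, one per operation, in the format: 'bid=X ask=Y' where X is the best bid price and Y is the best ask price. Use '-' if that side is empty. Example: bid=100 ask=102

Answer: bid=- ask=-
bid=102 ask=-
bid=102 ask=-
bid=- ask=-
bid=96 ask=-
bid=96 ask=-
bid=- ask=-

Derivation:
After op 1 [order #1] market_buy(qty=5): fills=none; bids=[-] asks=[-]
After op 2 [order #2] limit_buy(price=102, qty=7): fills=none; bids=[#2:7@102] asks=[-]
After op 3 [order #3] market_sell(qty=4): fills=#2x#3:4@102; bids=[#2:3@102] asks=[-]
After op 4 [order #4] limit_sell(price=102, qty=3): fills=#2x#4:3@102; bids=[-] asks=[-]
After op 5 [order #5] limit_buy(price=96, qty=3): fills=none; bids=[#5:3@96] asks=[-]
After op 6 cancel(order #4): fills=none; bids=[#5:3@96] asks=[-]
After op 7 [order #6] market_sell(qty=4): fills=#5x#6:3@96; bids=[-] asks=[-]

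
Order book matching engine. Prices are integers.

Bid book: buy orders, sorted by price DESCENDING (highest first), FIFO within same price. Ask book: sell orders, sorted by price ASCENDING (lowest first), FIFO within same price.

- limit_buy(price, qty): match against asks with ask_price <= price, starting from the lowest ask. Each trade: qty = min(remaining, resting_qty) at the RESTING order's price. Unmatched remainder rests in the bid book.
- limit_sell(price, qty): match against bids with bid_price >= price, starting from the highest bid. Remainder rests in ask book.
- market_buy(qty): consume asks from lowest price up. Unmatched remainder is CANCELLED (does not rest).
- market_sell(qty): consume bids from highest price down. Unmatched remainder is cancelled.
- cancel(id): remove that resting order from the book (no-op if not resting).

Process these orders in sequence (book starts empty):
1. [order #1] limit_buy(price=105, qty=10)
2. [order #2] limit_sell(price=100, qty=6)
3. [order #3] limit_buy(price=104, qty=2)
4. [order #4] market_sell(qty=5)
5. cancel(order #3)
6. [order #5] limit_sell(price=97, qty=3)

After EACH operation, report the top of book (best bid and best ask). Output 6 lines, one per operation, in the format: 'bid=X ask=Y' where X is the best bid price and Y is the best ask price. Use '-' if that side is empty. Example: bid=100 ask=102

Answer: bid=105 ask=-
bid=105 ask=-
bid=105 ask=-
bid=104 ask=-
bid=- ask=-
bid=- ask=97

Derivation:
After op 1 [order #1] limit_buy(price=105, qty=10): fills=none; bids=[#1:10@105] asks=[-]
After op 2 [order #2] limit_sell(price=100, qty=6): fills=#1x#2:6@105; bids=[#1:4@105] asks=[-]
After op 3 [order #3] limit_buy(price=104, qty=2): fills=none; bids=[#1:4@105 #3:2@104] asks=[-]
After op 4 [order #4] market_sell(qty=5): fills=#1x#4:4@105 #3x#4:1@104; bids=[#3:1@104] asks=[-]
After op 5 cancel(order #3): fills=none; bids=[-] asks=[-]
After op 6 [order #5] limit_sell(price=97, qty=3): fills=none; bids=[-] asks=[#5:3@97]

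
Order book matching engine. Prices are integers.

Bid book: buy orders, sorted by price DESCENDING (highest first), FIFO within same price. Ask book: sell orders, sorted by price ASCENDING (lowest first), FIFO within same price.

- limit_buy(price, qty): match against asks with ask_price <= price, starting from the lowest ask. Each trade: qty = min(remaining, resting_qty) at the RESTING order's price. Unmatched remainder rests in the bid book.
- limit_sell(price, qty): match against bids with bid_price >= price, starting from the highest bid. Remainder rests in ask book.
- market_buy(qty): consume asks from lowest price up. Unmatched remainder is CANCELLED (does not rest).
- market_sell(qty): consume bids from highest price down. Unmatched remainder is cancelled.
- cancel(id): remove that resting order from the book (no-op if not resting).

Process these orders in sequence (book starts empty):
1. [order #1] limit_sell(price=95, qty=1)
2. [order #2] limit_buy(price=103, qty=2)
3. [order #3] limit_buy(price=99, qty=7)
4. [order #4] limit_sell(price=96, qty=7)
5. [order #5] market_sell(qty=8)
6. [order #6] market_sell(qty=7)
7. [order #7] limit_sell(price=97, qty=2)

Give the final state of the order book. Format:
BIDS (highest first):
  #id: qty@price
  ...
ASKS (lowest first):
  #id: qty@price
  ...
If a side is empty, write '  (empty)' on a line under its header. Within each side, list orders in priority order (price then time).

Answer: BIDS (highest first):
  (empty)
ASKS (lowest first):
  #7: 2@97

Derivation:
After op 1 [order #1] limit_sell(price=95, qty=1): fills=none; bids=[-] asks=[#1:1@95]
After op 2 [order #2] limit_buy(price=103, qty=2): fills=#2x#1:1@95; bids=[#2:1@103] asks=[-]
After op 3 [order #3] limit_buy(price=99, qty=7): fills=none; bids=[#2:1@103 #3:7@99] asks=[-]
After op 4 [order #4] limit_sell(price=96, qty=7): fills=#2x#4:1@103 #3x#4:6@99; bids=[#3:1@99] asks=[-]
After op 5 [order #5] market_sell(qty=8): fills=#3x#5:1@99; bids=[-] asks=[-]
After op 6 [order #6] market_sell(qty=7): fills=none; bids=[-] asks=[-]
After op 7 [order #7] limit_sell(price=97, qty=2): fills=none; bids=[-] asks=[#7:2@97]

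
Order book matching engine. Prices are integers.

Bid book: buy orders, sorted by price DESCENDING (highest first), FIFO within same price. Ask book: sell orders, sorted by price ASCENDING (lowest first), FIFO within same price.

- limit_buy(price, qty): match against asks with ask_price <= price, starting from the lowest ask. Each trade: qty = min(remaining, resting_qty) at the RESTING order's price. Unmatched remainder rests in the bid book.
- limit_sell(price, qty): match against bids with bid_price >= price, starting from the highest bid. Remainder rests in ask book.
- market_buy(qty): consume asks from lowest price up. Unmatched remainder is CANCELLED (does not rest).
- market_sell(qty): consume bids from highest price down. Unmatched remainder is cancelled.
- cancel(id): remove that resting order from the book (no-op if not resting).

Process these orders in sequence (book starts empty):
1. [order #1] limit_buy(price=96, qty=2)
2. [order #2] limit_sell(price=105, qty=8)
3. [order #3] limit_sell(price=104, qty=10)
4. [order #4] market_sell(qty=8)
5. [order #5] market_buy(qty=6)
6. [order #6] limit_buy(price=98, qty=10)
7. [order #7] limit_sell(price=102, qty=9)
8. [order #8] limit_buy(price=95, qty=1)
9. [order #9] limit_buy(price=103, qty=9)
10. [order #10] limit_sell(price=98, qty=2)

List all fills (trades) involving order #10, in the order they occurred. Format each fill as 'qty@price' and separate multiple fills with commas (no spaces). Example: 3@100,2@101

Answer: 2@98

Derivation:
After op 1 [order #1] limit_buy(price=96, qty=2): fills=none; bids=[#1:2@96] asks=[-]
After op 2 [order #2] limit_sell(price=105, qty=8): fills=none; bids=[#1:2@96] asks=[#2:8@105]
After op 3 [order #3] limit_sell(price=104, qty=10): fills=none; bids=[#1:2@96] asks=[#3:10@104 #2:8@105]
After op 4 [order #4] market_sell(qty=8): fills=#1x#4:2@96; bids=[-] asks=[#3:10@104 #2:8@105]
After op 5 [order #5] market_buy(qty=6): fills=#5x#3:6@104; bids=[-] asks=[#3:4@104 #2:8@105]
After op 6 [order #6] limit_buy(price=98, qty=10): fills=none; bids=[#6:10@98] asks=[#3:4@104 #2:8@105]
After op 7 [order #7] limit_sell(price=102, qty=9): fills=none; bids=[#6:10@98] asks=[#7:9@102 #3:4@104 #2:8@105]
After op 8 [order #8] limit_buy(price=95, qty=1): fills=none; bids=[#6:10@98 #8:1@95] asks=[#7:9@102 #3:4@104 #2:8@105]
After op 9 [order #9] limit_buy(price=103, qty=9): fills=#9x#7:9@102; bids=[#6:10@98 #8:1@95] asks=[#3:4@104 #2:8@105]
After op 10 [order #10] limit_sell(price=98, qty=2): fills=#6x#10:2@98; bids=[#6:8@98 #8:1@95] asks=[#3:4@104 #2:8@105]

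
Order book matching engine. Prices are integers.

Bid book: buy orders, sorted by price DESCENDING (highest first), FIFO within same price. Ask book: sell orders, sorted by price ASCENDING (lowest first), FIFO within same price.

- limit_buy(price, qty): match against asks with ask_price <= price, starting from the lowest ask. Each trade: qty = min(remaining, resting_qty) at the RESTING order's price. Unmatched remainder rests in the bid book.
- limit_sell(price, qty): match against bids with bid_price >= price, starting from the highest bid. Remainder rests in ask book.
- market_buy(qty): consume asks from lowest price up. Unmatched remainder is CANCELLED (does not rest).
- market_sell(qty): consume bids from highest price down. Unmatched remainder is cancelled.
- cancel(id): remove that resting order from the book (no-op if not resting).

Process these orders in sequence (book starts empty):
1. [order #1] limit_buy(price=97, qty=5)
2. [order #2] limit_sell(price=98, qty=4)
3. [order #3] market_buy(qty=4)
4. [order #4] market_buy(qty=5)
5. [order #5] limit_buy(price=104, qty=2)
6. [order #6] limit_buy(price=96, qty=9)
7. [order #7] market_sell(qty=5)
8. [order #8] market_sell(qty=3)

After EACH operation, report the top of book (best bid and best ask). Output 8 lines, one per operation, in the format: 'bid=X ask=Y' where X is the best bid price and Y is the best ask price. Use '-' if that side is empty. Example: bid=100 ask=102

After op 1 [order #1] limit_buy(price=97, qty=5): fills=none; bids=[#1:5@97] asks=[-]
After op 2 [order #2] limit_sell(price=98, qty=4): fills=none; bids=[#1:5@97] asks=[#2:4@98]
After op 3 [order #3] market_buy(qty=4): fills=#3x#2:4@98; bids=[#1:5@97] asks=[-]
After op 4 [order #4] market_buy(qty=5): fills=none; bids=[#1:5@97] asks=[-]
After op 5 [order #5] limit_buy(price=104, qty=2): fills=none; bids=[#5:2@104 #1:5@97] asks=[-]
After op 6 [order #6] limit_buy(price=96, qty=9): fills=none; bids=[#5:2@104 #1:5@97 #6:9@96] asks=[-]
After op 7 [order #7] market_sell(qty=5): fills=#5x#7:2@104 #1x#7:3@97; bids=[#1:2@97 #6:9@96] asks=[-]
After op 8 [order #8] market_sell(qty=3): fills=#1x#8:2@97 #6x#8:1@96; bids=[#6:8@96] asks=[-]

Answer: bid=97 ask=-
bid=97 ask=98
bid=97 ask=-
bid=97 ask=-
bid=104 ask=-
bid=104 ask=-
bid=97 ask=-
bid=96 ask=-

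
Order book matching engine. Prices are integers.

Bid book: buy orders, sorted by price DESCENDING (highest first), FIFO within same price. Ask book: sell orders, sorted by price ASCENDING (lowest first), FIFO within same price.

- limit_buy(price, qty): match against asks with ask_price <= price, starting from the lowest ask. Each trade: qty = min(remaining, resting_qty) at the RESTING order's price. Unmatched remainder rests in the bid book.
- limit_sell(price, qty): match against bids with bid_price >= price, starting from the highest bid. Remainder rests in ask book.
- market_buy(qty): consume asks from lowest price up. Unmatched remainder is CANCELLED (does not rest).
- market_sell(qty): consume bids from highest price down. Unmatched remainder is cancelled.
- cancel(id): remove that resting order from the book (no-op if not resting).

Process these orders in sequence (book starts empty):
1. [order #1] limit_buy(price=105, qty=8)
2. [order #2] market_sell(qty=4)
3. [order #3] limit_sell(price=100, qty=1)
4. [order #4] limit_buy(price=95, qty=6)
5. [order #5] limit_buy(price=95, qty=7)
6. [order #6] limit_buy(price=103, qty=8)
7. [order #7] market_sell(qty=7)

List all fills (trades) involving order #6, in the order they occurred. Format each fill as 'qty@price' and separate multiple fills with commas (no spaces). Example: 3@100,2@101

Answer: 4@103

Derivation:
After op 1 [order #1] limit_buy(price=105, qty=8): fills=none; bids=[#1:8@105] asks=[-]
After op 2 [order #2] market_sell(qty=4): fills=#1x#2:4@105; bids=[#1:4@105] asks=[-]
After op 3 [order #3] limit_sell(price=100, qty=1): fills=#1x#3:1@105; bids=[#1:3@105] asks=[-]
After op 4 [order #4] limit_buy(price=95, qty=6): fills=none; bids=[#1:3@105 #4:6@95] asks=[-]
After op 5 [order #5] limit_buy(price=95, qty=7): fills=none; bids=[#1:3@105 #4:6@95 #5:7@95] asks=[-]
After op 6 [order #6] limit_buy(price=103, qty=8): fills=none; bids=[#1:3@105 #6:8@103 #4:6@95 #5:7@95] asks=[-]
After op 7 [order #7] market_sell(qty=7): fills=#1x#7:3@105 #6x#7:4@103; bids=[#6:4@103 #4:6@95 #5:7@95] asks=[-]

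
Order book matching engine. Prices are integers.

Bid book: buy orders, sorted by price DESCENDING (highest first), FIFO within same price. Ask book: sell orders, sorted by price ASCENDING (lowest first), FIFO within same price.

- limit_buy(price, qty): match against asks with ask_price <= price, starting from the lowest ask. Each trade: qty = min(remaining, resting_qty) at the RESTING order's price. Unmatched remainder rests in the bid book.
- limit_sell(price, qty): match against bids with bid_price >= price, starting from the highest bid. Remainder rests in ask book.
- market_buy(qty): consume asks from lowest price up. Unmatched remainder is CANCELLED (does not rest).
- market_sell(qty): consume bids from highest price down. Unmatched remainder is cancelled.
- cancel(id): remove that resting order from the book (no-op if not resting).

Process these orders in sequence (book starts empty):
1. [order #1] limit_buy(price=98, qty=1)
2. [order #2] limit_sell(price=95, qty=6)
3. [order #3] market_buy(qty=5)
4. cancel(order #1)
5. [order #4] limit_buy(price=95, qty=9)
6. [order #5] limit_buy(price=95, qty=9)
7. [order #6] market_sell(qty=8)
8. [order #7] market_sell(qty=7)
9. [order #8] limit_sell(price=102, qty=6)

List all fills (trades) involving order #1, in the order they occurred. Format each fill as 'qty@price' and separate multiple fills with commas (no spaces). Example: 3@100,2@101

After op 1 [order #1] limit_buy(price=98, qty=1): fills=none; bids=[#1:1@98] asks=[-]
After op 2 [order #2] limit_sell(price=95, qty=6): fills=#1x#2:1@98; bids=[-] asks=[#2:5@95]
After op 3 [order #3] market_buy(qty=5): fills=#3x#2:5@95; bids=[-] asks=[-]
After op 4 cancel(order #1): fills=none; bids=[-] asks=[-]
After op 5 [order #4] limit_buy(price=95, qty=9): fills=none; bids=[#4:9@95] asks=[-]
After op 6 [order #5] limit_buy(price=95, qty=9): fills=none; bids=[#4:9@95 #5:9@95] asks=[-]
After op 7 [order #6] market_sell(qty=8): fills=#4x#6:8@95; bids=[#4:1@95 #5:9@95] asks=[-]
After op 8 [order #7] market_sell(qty=7): fills=#4x#7:1@95 #5x#7:6@95; bids=[#5:3@95] asks=[-]
After op 9 [order #8] limit_sell(price=102, qty=6): fills=none; bids=[#5:3@95] asks=[#8:6@102]

Answer: 1@98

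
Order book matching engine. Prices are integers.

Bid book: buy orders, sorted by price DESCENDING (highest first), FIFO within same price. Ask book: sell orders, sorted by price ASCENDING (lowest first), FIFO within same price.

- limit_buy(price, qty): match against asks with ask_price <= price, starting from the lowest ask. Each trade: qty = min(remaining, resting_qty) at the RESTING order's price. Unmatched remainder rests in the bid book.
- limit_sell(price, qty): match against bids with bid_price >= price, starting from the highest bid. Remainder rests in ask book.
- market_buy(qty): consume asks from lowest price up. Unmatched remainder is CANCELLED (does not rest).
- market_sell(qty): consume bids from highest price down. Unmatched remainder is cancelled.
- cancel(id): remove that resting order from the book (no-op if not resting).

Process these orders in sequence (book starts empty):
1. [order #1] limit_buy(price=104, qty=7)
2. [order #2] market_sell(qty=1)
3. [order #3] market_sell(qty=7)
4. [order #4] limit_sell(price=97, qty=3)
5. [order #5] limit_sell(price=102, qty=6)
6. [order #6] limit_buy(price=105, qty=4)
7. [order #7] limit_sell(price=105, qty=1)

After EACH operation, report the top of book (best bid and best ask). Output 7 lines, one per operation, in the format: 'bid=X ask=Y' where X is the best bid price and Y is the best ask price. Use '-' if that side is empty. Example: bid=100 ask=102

Answer: bid=104 ask=-
bid=104 ask=-
bid=- ask=-
bid=- ask=97
bid=- ask=97
bid=- ask=102
bid=- ask=102

Derivation:
After op 1 [order #1] limit_buy(price=104, qty=7): fills=none; bids=[#1:7@104] asks=[-]
After op 2 [order #2] market_sell(qty=1): fills=#1x#2:1@104; bids=[#1:6@104] asks=[-]
After op 3 [order #3] market_sell(qty=7): fills=#1x#3:6@104; bids=[-] asks=[-]
After op 4 [order #4] limit_sell(price=97, qty=3): fills=none; bids=[-] asks=[#4:3@97]
After op 5 [order #5] limit_sell(price=102, qty=6): fills=none; bids=[-] asks=[#4:3@97 #5:6@102]
After op 6 [order #6] limit_buy(price=105, qty=4): fills=#6x#4:3@97 #6x#5:1@102; bids=[-] asks=[#5:5@102]
After op 7 [order #7] limit_sell(price=105, qty=1): fills=none; bids=[-] asks=[#5:5@102 #7:1@105]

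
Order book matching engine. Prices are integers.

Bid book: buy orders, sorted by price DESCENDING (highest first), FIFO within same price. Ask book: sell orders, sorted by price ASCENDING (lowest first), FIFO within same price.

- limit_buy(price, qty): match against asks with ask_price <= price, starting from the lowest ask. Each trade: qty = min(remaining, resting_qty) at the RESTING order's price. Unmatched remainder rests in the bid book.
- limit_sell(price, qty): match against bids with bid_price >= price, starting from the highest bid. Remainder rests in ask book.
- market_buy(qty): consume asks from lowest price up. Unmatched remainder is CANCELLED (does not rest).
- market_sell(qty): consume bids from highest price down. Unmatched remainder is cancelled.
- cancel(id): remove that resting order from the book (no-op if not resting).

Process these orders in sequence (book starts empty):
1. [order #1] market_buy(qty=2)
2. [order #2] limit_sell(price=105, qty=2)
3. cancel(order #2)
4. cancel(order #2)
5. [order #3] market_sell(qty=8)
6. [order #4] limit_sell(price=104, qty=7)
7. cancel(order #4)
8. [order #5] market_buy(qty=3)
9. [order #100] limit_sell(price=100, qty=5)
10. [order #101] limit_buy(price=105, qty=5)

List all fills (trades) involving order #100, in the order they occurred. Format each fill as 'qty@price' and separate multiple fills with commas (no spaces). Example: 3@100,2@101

Answer: 5@100

Derivation:
After op 1 [order #1] market_buy(qty=2): fills=none; bids=[-] asks=[-]
After op 2 [order #2] limit_sell(price=105, qty=2): fills=none; bids=[-] asks=[#2:2@105]
After op 3 cancel(order #2): fills=none; bids=[-] asks=[-]
After op 4 cancel(order #2): fills=none; bids=[-] asks=[-]
After op 5 [order #3] market_sell(qty=8): fills=none; bids=[-] asks=[-]
After op 6 [order #4] limit_sell(price=104, qty=7): fills=none; bids=[-] asks=[#4:7@104]
After op 7 cancel(order #4): fills=none; bids=[-] asks=[-]
After op 8 [order #5] market_buy(qty=3): fills=none; bids=[-] asks=[-]
After op 9 [order #100] limit_sell(price=100, qty=5): fills=none; bids=[-] asks=[#100:5@100]
After op 10 [order #101] limit_buy(price=105, qty=5): fills=#101x#100:5@100; bids=[-] asks=[-]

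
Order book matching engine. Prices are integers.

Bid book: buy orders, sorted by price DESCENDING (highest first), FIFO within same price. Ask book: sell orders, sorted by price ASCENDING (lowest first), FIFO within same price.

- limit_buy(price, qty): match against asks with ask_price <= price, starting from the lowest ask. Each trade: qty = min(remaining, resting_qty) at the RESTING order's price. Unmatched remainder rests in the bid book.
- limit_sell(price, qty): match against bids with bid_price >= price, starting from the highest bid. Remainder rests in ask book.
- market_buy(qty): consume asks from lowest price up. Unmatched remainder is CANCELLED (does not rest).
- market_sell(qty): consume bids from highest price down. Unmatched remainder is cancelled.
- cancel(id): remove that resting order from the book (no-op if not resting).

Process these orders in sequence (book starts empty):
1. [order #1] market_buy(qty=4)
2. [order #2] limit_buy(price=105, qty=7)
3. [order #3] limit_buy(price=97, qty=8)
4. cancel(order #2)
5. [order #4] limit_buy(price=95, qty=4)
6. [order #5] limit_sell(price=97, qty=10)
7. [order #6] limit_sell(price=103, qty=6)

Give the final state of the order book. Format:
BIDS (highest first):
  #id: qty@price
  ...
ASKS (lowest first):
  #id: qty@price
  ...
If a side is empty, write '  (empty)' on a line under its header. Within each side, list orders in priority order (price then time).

Answer: BIDS (highest first):
  #4: 4@95
ASKS (lowest first):
  #5: 2@97
  #6: 6@103

Derivation:
After op 1 [order #1] market_buy(qty=4): fills=none; bids=[-] asks=[-]
After op 2 [order #2] limit_buy(price=105, qty=7): fills=none; bids=[#2:7@105] asks=[-]
After op 3 [order #3] limit_buy(price=97, qty=8): fills=none; bids=[#2:7@105 #3:8@97] asks=[-]
After op 4 cancel(order #2): fills=none; bids=[#3:8@97] asks=[-]
After op 5 [order #4] limit_buy(price=95, qty=4): fills=none; bids=[#3:8@97 #4:4@95] asks=[-]
After op 6 [order #5] limit_sell(price=97, qty=10): fills=#3x#5:8@97; bids=[#4:4@95] asks=[#5:2@97]
After op 7 [order #6] limit_sell(price=103, qty=6): fills=none; bids=[#4:4@95] asks=[#5:2@97 #6:6@103]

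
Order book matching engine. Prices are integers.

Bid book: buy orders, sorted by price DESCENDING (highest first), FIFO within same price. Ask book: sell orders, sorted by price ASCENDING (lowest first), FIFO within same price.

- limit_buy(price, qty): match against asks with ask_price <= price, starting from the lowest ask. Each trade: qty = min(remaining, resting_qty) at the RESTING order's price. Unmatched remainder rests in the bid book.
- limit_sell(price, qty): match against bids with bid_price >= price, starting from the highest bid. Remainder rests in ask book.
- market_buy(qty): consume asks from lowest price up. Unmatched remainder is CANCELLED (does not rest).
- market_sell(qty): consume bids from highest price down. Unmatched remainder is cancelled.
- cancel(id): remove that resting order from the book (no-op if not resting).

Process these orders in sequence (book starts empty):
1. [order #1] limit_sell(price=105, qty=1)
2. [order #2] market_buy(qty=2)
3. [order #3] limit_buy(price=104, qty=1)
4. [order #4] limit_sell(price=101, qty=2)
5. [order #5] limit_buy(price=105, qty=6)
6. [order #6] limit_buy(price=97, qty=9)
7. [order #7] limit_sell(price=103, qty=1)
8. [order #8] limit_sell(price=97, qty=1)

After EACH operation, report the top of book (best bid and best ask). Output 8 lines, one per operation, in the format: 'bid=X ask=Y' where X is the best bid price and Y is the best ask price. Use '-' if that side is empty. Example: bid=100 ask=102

After op 1 [order #1] limit_sell(price=105, qty=1): fills=none; bids=[-] asks=[#1:1@105]
After op 2 [order #2] market_buy(qty=2): fills=#2x#1:1@105; bids=[-] asks=[-]
After op 3 [order #3] limit_buy(price=104, qty=1): fills=none; bids=[#3:1@104] asks=[-]
After op 4 [order #4] limit_sell(price=101, qty=2): fills=#3x#4:1@104; bids=[-] asks=[#4:1@101]
After op 5 [order #5] limit_buy(price=105, qty=6): fills=#5x#4:1@101; bids=[#5:5@105] asks=[-]
After op 6 [order #6] limit_buy(price=97, qty=9): fills=none; bids=[#5:5@105 #6:9@97] asks=[-]
After op 7 [order #7] limit_sell(price=103, qty=1): fills=#5x#7:1@105; bids=[#5:4@105 #6:9@97] asks=[-]
After op 8 [order #8] limit_sell(price=97, qty=1): fills=#5x#8:1@105; bids=[#5:3@105 #6:9@97] asks=[-]

Answer: bid=- ask=105
bid=- ask=-
bid=104 ask=-
bid=- ask=101
bid=105 ask=-
bid=105 ask=-
bid=105 ask=-
bid=105 ask=-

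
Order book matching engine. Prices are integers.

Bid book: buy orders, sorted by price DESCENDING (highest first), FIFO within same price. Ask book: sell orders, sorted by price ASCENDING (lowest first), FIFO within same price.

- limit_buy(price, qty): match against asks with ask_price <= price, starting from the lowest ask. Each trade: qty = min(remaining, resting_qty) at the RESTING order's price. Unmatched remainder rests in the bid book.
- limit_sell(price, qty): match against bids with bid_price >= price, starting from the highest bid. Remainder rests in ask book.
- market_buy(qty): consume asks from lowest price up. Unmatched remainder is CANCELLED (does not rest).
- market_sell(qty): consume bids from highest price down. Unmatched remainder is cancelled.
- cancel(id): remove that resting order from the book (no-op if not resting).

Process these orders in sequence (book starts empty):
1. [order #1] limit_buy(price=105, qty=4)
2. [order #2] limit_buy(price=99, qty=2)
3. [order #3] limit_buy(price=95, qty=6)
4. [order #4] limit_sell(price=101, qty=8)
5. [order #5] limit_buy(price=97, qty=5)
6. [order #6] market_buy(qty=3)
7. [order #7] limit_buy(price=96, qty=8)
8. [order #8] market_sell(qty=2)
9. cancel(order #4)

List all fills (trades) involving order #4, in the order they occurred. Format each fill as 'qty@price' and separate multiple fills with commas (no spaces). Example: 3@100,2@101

Answer: 4@105,3@101

Derivation:
After op 1 [order #1] limit_buy(price=105, qty=4): fills=none; bids=[#1:4@105] asks=[-]
After op 2 [order #2] limit_buy(price=99, qty=2): fills=none; bids=[#1:4@105 #2:2@99] asks=[-]
After op 3 [order #3] limit_buy(price=95, qty=6): fills=none; bids=[#1:4@105 #2:2@99 #3:6@95] asks=[-]
After op 4 [order #4] limit_sell(price=101, qty=8): fills=#1x#4:4@105; bids=[#2:2@99 #3:6@95] asks=[#4:4@101]
After op 5 [order #5] limit_buy(price=97, qty=5): fills=none; bids=[#2:2@99 #5:5@97 #3:6@95] asks=[#4:4@101]
After op 6 [order #6] market_buy(qty=3): fills=#6x#4:3@101; bids=[#2:2@99 #5:5@97 #3:6@95] asks=[#4:1@101]
After op 7 [order #7] limit_buy(price=96, qty=8): fills=none; bids=[#2:2@99 #5:5@97 #7:8@96 #3:6@95] asks=[#4:1@101]
After op 8 [order #8] market_sell(qty=2): fills=#2x#8:2@99; bids=[#5:5@97 #7:8@96 #3:6@95] asks=[#4:1@101]
After op 9 cancel(order #4): fills=none; bids=[#5:5@97 #7:8@96 #3:6@95] asks=[-]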